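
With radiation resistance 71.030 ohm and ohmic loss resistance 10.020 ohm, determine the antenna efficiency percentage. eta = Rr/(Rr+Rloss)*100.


eta = 71.030 / (71.030 + 10.020) * 100 = 87.64%

87.64%


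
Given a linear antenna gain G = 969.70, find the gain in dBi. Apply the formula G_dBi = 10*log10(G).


G_dBi = 10 * log10(969.70) = 29.87 dBi

29.87 dBi


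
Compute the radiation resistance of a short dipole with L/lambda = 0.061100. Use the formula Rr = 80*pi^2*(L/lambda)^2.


Rr = 80 * pi^2 * (0.061100)^2 = 80 * 9.869604 * 3.733210e-03 = 2.948 ohm

2.948 ohm


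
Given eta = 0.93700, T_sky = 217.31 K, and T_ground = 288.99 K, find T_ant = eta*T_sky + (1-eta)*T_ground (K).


T_ant = 0.93700 * 217.31 + (1 - 0.93700) * 288.99 = 221.8 K

221.8 K


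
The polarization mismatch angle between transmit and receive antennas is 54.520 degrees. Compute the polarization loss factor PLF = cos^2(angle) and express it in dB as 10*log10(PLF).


PLF_linear = cos^2(54.520 deg) = 0.3368859
PLF_dB = 10 * log10(0.3368859) = -4.725 dB

-4.725 dB


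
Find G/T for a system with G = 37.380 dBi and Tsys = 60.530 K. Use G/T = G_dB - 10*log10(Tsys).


G/T = 37.380 - 10*log10(60.530) = 37.380 - 17.81971 = 19.56 dB/K

19.56 dB/K


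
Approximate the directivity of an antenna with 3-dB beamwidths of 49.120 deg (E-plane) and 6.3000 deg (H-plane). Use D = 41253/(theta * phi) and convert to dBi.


D_linear = 41253 / (49.120 * 6.3000) = 133.3081
D_dBi = 10 * log10(133.3081) = 21.25 dBi

21.25 dBi


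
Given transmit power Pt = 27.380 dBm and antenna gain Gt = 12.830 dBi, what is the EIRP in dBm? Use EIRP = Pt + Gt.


EIRP = Pt + Gt = 27.380 + 12.830 = 40.21 dBm

40.21 dBm


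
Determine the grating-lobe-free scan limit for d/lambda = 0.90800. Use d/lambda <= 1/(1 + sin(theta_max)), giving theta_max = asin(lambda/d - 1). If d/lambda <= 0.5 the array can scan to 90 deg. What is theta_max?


lambda/d - 1 = 1/0.90800 - 1 = 0.1013216
theta_max = asin(0.1013216) = 5.815 deg

5.815 deg


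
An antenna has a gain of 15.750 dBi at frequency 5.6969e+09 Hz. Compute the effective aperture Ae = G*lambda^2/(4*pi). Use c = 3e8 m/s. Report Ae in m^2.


lambda = c / f = 3.0000e+08 / 5.6969e+09 = 0.05266022 m
G_linear = 10^(15.750/10) = 37.58374
Ae = G_linear * lambda^2 / (4*pi) = 37.58374 * 0.05266022^2 / (4*pi) = 8.294e-03 m^2

8.294e-03 m^2


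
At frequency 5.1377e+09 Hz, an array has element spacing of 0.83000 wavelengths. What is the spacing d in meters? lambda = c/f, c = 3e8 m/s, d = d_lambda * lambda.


lambda = c / f = 3.0000e+08 / 5.1377e+09 = 0.05839189 m
d = 0.83000 * 0.05839189 = 0.04847 m

0.04847 m


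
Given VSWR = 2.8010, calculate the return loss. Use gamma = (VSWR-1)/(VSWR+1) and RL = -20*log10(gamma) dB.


gamma = (2.8010 - 1) / (2.8010 + 1) = 0.4738227
RL = -20 * log10(0.4738227) = 6.488 dB

6.488 dB


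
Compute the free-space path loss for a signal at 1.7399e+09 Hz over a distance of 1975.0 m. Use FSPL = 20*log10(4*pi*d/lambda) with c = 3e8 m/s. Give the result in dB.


lambda = c / f = 3.0000e+08 / 1.7399e+09 = 0.1724237 m
FSPL = 20 * log10(4*pi*1975.0/0.1724237) = 103.2 dB

103.2 dB


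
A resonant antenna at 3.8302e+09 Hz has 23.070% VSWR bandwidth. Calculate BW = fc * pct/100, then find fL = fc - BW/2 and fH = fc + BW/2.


BW = 3.8302e+09 * 23.070/100 = 8.836271e+08 Hz
fL = 3.8302e+09 - 8.836271e+08/2 = 3.388e+09 Hz
fH = 3.8302e+09 + 8.836271e+08/2 = 4.272e+09 Hz

BW=8.836e+08 Hz, fL=3.388e+09 Hz, fH=4.272e+09 Hz


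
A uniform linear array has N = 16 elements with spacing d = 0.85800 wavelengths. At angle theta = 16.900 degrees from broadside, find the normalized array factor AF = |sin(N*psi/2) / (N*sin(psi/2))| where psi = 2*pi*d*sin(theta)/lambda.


psi = 2*pi*0.85800*sin(16.900 deg) = 1.567168 rad
AF = |sin(16*1.567168/2) / (16*sin(1.567168/2))| = 2.570e-03

2.570e-03


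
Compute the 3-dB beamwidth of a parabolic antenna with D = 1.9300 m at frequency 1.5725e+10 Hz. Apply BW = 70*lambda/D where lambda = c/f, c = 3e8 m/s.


lambda = c / f = 3.0000e+08 / 1.5725e+10 = 0.01907790 m
BW = 70 * 0.01907790 / 1.9300 = 0.6919 deg

0.6919 deg


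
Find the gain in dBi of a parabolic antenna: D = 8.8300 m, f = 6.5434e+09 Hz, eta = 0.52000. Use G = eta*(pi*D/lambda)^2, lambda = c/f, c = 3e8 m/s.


lambda = c / f = 3.0000e+08 / 6.5434e+09 = 0.04584772 m
G_linear = 0.52000 * (pi * 8.8300 / 0.04584772)^2 = 190365.8
G_dBi = 10 * log10(190365.8) = 52.80 dBi

52.80 dBi


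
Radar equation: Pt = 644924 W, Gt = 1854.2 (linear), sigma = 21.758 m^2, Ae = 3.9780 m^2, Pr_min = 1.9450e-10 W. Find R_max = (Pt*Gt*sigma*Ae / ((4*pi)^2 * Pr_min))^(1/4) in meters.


R^4 = 644924*1854.2*21.758*3.9780 / ((4*pi)^2 * 1.9450e-10) = 3.369842e+18
R_max = 3.369842e+18^0.25 = 42845 m

42845 m


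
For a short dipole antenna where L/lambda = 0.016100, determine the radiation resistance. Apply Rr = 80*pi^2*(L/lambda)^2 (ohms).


Rr = 80 * pi^2 * (0.016100)^2 = 80 * 9.869604 * 2.592100e-04 = 0.2047 ohm

0.2047 ohm


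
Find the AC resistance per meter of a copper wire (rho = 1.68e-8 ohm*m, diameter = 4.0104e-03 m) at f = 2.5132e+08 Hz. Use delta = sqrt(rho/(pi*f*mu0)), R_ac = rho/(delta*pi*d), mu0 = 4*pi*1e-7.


delta = sqrt(1.68e-8 / (pi * 2.5132e+08 * 4*pi*1e-7)) = 4.114919e-06 m
R_ac = 1.68e-8 / (4.114919e-06 * pi * 4.0104e-03) = 0.3240 ohm/m

0.3240 ohm/m


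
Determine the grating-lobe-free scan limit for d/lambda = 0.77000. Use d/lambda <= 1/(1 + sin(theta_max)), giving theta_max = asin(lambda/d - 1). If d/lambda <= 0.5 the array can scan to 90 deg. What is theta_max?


lambda/d - 1 = 1/0.77000 - 1 = 0.2987013
theta_max = asin(0.2987013) = 17.38 deg

17.38 deg


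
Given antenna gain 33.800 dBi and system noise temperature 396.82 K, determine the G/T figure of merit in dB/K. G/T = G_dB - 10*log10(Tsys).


G/T = 33.800 - 10*log10(396.82) = 33.800 - 25.98594 = 7.814 dB/K

7.814 dB/K


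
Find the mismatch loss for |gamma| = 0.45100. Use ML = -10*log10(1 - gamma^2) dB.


ML = -10 * log10(1 - 0.45100^2) = -10 * log10(0.796599) = 0.9876 dB

0.9876 dB


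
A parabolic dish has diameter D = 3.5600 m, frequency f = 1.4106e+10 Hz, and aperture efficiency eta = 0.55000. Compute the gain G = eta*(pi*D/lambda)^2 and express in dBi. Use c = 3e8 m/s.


lambda = c / f = 3.0000e+08 / 1.4106e+10 = 0.02126755 m
G_linear = 0.55000 * (pi * 3.5600 / 0.02126755)^2 = 152099.4
G_dBi = 10 * log10(152099.4) = 51.82 dBi

51.82 dBi


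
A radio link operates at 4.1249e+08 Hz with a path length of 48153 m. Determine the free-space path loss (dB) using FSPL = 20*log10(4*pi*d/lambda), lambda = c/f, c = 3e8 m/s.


lambda = c / f = 3.0000e+08 / 4.1249e+08 = 0.7272904 m
FSPL = 20 * log10(4*pi*48153/0.7272904) = 118.4 dB

118.4 dB


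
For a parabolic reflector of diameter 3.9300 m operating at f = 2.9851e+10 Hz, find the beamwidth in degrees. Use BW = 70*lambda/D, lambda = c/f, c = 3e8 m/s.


lambda = c / f = 3.0000e+08 / 2.9851e+10 = 0.01004991 m
BW = 70 * 0.01004991 / 3.9300 = 0.1790 deg

0.1790 deg


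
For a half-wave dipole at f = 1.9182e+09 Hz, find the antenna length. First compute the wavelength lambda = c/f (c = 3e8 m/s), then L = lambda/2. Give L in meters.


lambda = c / f = 3.0000e+08 / 1.9182e+09 = 0.1563966 m
L = lambda / 2 = 0.1563966 / 2 = 0.07820 m

0.07820 m


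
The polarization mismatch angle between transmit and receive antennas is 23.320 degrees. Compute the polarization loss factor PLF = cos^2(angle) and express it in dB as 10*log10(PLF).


PLF_linear = cos^2(23.320 deg) = 0.8432900
PLF_dB = 10 * log10(0.8432900) = -0.7402 dB

-0.7402 dB


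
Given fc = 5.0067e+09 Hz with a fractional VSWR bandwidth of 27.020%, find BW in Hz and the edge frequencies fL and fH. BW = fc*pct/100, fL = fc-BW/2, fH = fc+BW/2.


BW = 5.0067e+09 * 27.020/100 = 1.352810e+09 Hz
fL = 5.0067e+09 - 1.352810e+09/2 = 4.330e+09 Hz
fH = 5.0067e+09 + 1.352810e+09/2 = 5.683e+09 Hz

BW=1.353e+09 Hz, fL=4.330e+09 Hz, fH=5.683e+09 Hz


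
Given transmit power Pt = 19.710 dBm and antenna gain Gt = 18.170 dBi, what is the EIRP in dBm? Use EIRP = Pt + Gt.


EIRP = Pt + Gt = 19.710 + 18.170 = 37.88 dBm

37.88 dBm


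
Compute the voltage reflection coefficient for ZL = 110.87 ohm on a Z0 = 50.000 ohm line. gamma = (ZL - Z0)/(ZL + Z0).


gamma = (110.87 - 50.000) / (110.87 + 50.000) = 0.3784

0.3784


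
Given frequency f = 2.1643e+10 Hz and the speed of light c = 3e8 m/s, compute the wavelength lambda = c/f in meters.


lambda = c / f = 3.0000e+08 / 2.1643e+10 = 0.01386 m

0.01386 m


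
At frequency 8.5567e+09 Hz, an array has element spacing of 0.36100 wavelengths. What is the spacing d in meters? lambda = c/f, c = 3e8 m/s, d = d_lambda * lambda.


lambda = c / f = 3.0000e+08 / 8.5567e+09 = 0.03506025 m
d = 0.36100 * 0.03506025 = 0.01266 m

0.01266 m


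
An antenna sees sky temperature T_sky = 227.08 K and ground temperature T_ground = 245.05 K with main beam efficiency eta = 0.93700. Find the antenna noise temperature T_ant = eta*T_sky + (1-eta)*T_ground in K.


T_ant = 0.93700 * 227.08 + (1 - 0.93700) * 245.05 = 228.2 K

228.2 K


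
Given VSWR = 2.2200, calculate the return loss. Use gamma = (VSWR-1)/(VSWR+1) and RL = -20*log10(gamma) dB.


gamma = (2.2200 - 1) / (2.2200 + 1) = 0.3788820
RL = -20 * log10(0.3788820) = 8.430 dB

8.430 dB


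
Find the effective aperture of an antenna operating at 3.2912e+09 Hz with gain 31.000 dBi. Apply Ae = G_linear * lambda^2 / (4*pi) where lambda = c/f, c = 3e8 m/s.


lambda = c / f = 3.0000e+08 / 3.2912e+09 = 0.09115216 m
G_linear = 10^(31.000/10) = 1258.925
Ae = G_linear * lambda^2 / (4*pi) = 1258.925 * 0.09115216^2 / (4*pi) = 0.8324 m^2

0.8324 m^2


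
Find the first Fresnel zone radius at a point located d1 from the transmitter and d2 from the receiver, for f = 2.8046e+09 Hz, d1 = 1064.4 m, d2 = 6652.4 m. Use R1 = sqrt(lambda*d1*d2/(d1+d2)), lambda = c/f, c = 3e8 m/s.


lambda = c / f = 3.0000e+08 / 2.8046e+09 = 0.1069671 m
R1 = sqrt(0.1069671 * 1064.4 * 6652.4 / (1064.4 + 6652.4)) = 9.907 m

9.907 m


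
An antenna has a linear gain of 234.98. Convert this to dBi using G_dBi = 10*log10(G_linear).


G_dBi = 10 * log10(234.98) = 23.71 dBi

23.71 dBi


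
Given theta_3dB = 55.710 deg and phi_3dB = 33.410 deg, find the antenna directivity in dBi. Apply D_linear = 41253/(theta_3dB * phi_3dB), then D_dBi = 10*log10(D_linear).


D_linear = 41253 / (55.710 * 33.410) = 22.16389
D_dBi = 10 * log10(22.16389) = 13.46 dBi

13.46 dBi


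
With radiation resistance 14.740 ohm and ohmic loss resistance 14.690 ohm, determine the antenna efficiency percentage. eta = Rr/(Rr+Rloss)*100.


eta = 14.740 / (14.740 + 14.690) * 100 = 50.08%

50.08%


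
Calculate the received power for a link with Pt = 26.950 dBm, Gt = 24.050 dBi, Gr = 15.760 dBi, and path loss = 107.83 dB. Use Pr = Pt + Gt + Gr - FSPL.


Pr = 26.950 + 24.050 + 15.760 - 107.83 = -41.07 dBm

-41.07 dBm


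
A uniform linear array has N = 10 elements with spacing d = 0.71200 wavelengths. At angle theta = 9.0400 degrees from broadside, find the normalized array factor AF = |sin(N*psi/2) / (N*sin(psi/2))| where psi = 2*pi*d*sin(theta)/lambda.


psi = 2*pi*0.71200*sin(9.0400 deg) = 0.7029142 rad
AF = |sin(10*0.7029142/2) / (10*sin(0.7029142/2))| = 0.1058

0.1058


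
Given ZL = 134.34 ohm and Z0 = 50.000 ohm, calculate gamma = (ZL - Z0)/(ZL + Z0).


gamma = (134.34 - 50.000) / (134.34 + 50.000) = 0.4575

0.4575


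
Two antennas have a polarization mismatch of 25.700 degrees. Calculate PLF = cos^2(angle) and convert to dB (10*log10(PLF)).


PLF_linear = cos^2(25.700 deg) = 0.8119398
PLF_dB = 10 * log10(0.8119398) = -0.9048 dB

-0.9048 dB


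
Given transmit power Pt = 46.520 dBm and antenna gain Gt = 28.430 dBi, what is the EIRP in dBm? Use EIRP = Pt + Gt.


EIRP = Pt + Gt = 46.520 + 28.430 = 74.95 dBm

74.95 dBm


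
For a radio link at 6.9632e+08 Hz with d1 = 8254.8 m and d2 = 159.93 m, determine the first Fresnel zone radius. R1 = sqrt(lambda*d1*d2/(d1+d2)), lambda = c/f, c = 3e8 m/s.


lambda = c / f = 3.0000e+08 / 6.9632e+08 = 0.4308364 m
R1 = sqrt(0.4308364 * 8254.8 * 159.93 / (8254.8 + 159.93)) = 8.222 m

8.222 m


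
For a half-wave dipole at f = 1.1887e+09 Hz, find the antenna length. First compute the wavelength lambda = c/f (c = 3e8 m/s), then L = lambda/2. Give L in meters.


lambda = c / f = 3.0000e+08 / 1.1887e+09 = 0.2523765 m
L = lambda / 2 = 0.2523765 / 2 = 0.1262 m

0.1262 m


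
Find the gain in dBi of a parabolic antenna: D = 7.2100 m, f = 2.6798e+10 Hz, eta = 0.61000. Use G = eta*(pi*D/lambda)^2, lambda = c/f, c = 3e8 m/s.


lambda = c / f = 3.0000e+08 / 2.6798e+10 = 0.01119487 m
G_linear = 0.61000 * (pi * 7.2100 / 0.01119487)^2 = 2.497250e+06
G_dBi = 10 * log10(2.497250e+06) = 63.97 dBi

63.97 dBi


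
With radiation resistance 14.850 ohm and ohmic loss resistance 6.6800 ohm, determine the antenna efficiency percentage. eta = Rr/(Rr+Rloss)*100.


eta = 14.850 / (14.850 + 6.6800) * 100 = 68.97%

68.97%


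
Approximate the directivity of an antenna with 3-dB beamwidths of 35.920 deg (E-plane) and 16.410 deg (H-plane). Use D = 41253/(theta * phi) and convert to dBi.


D_linear = 41253 / (35.920 * 16.410) = 69.98591
D_dBi = 10 * log10(69.98591) = 18.45 dBi

18.45 dBi


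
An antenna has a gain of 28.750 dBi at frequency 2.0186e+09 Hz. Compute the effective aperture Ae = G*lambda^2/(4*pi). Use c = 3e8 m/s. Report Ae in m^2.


lambda = c / f = 3.0000e+08 / 2.0186e+09 = 0.1486179 m
G_linear = 10^(28.750/10) = 749.8942
Ae = G_linear * lambda^2 / (4*pi) = 749.8942 * 0.1486179^2 / (4*pi) = 1.318 m^2

1.318 m^2


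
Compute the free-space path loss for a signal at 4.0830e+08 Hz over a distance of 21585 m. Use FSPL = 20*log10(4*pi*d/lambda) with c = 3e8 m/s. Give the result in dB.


lambda = c / f = 3.0000e+08 / 4.0830e+08 = 0.7347539 m
FSPL = 20 * log10(4*pi*21585/0.7347539) = 111.3 dB

111.3 dB


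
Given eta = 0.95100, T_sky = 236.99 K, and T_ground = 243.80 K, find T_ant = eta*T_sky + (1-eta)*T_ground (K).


T_ant = 0.95100 * 236.99 + (1 - 0.95100) * 243.80 = 237.3 K

237.3 K


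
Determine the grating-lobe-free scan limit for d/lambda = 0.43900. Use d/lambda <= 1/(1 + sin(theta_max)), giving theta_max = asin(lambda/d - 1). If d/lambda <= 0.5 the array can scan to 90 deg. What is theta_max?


lambda/d - 1 = 1/0.43900 - 1 = 1.277904 >= 1
d/lambda <= 0.5, so the array can scan to endfire without grating lobes: theta_max = 90 deg

90 deg


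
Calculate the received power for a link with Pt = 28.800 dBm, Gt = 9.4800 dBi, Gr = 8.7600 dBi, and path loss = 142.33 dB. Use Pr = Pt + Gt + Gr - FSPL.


Pr = 28.800 + 9.4800 + 8.7600 - 142.33 = -95.29 dBm

-95.29 dBm


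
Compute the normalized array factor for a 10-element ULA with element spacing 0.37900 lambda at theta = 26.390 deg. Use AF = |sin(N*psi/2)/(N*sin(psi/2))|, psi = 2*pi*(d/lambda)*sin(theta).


psi = 2*pi*0.37900*sin(26.390 deg) = 1.058450 rad
AF = |sin(10*1.058450/2) / (10*sin(1.058450/2))| = 0.1657

0.1657


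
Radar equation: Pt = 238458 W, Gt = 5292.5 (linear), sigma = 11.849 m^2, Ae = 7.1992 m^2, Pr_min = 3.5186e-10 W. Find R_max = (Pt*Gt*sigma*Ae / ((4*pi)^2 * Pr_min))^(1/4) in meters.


R^4 = 238458*5292.5*11.849*7.1992 / ((4*pi)^2 * 3.5186e-10) = 1.937533e+18
R_max = 1.937533e+18^0.25 = 37309 m

37309 m


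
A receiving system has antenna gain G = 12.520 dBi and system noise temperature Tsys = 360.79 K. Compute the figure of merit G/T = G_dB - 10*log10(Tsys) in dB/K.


G/T = 12.520 - 10*log10(360.79) = 12.520 - 25.57254 = -13.05 dB/K

-13.05 dB/K


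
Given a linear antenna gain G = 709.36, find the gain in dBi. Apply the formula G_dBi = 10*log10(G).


G_dBi = 10 * log10(709.36) = 28.51 dBi

28.51 dBi


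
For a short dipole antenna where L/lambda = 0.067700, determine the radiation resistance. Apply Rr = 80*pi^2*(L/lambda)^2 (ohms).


Rr = 80 * pi^2 * (0.067700)^2 = 80 * 9.869604 * 4.583290e-03 = 3.619 ohm

3.619 ohm


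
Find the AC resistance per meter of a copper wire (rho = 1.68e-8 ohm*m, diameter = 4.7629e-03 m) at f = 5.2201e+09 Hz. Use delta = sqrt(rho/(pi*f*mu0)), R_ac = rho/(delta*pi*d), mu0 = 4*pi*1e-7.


delta = sqrt(1.68e-8 / (pi * 5.2201e+09 * 4*pi*1e-7)) = 9.028911e-07 m
R_ac = 1.68e-8 / (9.028911e-07 * pi * 4.7629e-03) = 1.244 ohm/m

1.244 ohm/m


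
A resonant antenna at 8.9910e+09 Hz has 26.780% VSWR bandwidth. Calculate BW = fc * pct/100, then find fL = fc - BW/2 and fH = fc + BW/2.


BW = 8.9910e+09 * 26.780/100 = 2.407790e+09 Hz
fL = 8.9910e+09 - 2.407790e+09/2 = 7.787e+09 Hz
fH = 8.9910e+09 + 2.407790e+09/2 = 1.019e+10 Hz

BW=2.408e+09 Hz, fL=7.787e+09 Hz, fH=1.019e+10 Hz


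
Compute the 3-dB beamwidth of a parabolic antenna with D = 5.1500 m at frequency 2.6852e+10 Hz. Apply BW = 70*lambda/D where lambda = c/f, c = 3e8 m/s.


lambda = c / f = 3.0000e+08 / 2.6852e+10 = 0.01117235 m
BW = 70 * 0.01117235 / 5.1500 = 0.1519 deg

0.1519 deg


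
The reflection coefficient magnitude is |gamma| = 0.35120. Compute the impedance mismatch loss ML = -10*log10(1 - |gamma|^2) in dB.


ML = -10 * log10(1 - 0.35120^2) = -10 * log10(0.87665856) = 0.5717 dB

0.5717 dB


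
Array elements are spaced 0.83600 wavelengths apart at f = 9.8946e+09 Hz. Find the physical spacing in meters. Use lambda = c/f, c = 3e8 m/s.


lambda = c / f = 3.0000e+08 / 9.8946e+09 = 0.03031957 m
d = 0.83600 * 0.03031957 = 0.02535 m

0.02535 m


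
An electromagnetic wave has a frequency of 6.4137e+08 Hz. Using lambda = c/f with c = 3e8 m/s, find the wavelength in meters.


lambda = c / f = 3.0000e+08 / 6.4137e+08 = 0.4677 m

0.4677 m


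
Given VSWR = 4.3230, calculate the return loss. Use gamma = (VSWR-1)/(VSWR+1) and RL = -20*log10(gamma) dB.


gamma = (4.3230 - 1) / (4.3230 + 1) = 0.6242720
RL = -20 * log10(0.6242720) = 4.093 dB

4.093 dB


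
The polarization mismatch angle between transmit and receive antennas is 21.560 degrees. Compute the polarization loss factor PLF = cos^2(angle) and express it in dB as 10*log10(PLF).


PLF_linear = cos^2(21.560 deg) = 0.8649619
PLF_dB = 10 * log10(0.8649619) = -0.6300 dB

-0.6300 dB


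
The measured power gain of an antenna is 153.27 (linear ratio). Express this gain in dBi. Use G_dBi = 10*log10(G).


G_dBi = 10 * log10(153.27) = 21.85 dBi

21.85 dBi


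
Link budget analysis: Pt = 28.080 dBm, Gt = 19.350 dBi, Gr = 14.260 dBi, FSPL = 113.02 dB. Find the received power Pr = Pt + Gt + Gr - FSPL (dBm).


Pr = 28.080 + 19.350 + 14.260 - 113.02 = -51.33 dBm

-51.33 dBm


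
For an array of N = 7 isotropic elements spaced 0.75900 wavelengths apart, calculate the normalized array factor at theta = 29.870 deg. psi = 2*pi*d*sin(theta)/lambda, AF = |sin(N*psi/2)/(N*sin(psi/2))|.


psi = 2*pi*0.75900*sin(29.870 deg) = 2.375092 rad
AF = |sin(7*2.375092/2) / (7*sin(2.375092/2))| = 0.1381

0.1381


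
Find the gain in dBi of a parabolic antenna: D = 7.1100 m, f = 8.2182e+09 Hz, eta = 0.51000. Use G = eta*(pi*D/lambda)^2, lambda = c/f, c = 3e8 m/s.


lambda = c / f = 3.0000e+08 / 8.2182e+09 = 0.03650434 m
G_linear = 0.51000 * (pi * 7.1100 / 0.03650434)^2 = 190950.2
G_dBi = 10 * log10(190950.2) = 52.81 dBi

52.81 dBi


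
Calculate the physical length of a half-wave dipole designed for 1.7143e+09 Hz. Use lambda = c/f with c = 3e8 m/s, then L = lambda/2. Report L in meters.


lambda = c / f = 3.0000e+08 / 1.7143e+09 = 0.1749985 m
L = lambda / 2 = 0.1749985 / 2 = 0.08750 m

0.08750 m


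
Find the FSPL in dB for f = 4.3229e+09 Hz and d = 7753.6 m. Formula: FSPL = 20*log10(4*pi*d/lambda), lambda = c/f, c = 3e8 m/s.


lambda = c / f = 3.0000e+08 / 4.3229e+09 = 0.06939786 m
FSPL = 20 * log10(4*pi*7753.6/0.06939786) = 122.9 dB

122.9 dB


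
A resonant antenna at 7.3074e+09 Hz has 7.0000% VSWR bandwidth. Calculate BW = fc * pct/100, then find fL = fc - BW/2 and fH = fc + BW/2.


BW = 7.3074e+09 * 7.0000/100 = 5.115180e+08 Hz
fL = 7.3074e+09 - 5.115180e+08/2 = 7.052e+09 Hz
fH = 7.3074e+09 + 5.115180e+08/2 = 7.563e+09 Hz

BW=5.115e+08 Hz, fL=7.052e+09 Hz, fH=7.563e+09 Hz


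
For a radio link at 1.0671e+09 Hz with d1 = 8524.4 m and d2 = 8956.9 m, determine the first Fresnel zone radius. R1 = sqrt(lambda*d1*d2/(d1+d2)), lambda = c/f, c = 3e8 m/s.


lambda = c / f = 3.0000e+08 / 1.0671e+09 = 0.2811358 m
R1 = sqrt(0.2811358 * 8524.4 * 8956.9 / (8524.4 + 8956.9)) = 35.04 m

35.04 m


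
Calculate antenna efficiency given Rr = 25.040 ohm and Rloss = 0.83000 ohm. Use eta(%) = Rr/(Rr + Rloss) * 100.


eta = 25.040 / (25.040 + 0.83000) * 100 = 96.79%

96.79%


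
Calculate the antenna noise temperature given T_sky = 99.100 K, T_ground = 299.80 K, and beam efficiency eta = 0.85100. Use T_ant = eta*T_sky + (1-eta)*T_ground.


T_ant = 0.85100 * 99.100 + (1 - 0.85100) * 299.80 = 129.0 K

129.0 K


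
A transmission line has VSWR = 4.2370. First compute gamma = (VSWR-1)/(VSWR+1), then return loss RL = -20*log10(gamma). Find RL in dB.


gamma = (4.2370 - 1) / (4.2370 + 1) = 0.6181020
RL = -20 * log10(0.6181020) = 4.179 dB

4.179 dB


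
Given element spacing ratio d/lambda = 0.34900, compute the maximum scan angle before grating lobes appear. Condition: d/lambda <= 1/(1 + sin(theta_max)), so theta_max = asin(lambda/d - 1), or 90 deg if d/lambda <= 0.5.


lambda/d - 1 = 1/0.34900 - 1 = 1.865330 >= 1
d/lambda <= 0.5, so the array can scan to endfire without grating lobes: theta_max = 90 deg

90 deg


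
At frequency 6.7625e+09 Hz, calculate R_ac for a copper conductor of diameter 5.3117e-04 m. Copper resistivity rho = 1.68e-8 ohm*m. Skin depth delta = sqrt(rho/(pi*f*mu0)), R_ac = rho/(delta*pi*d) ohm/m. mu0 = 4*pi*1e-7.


delta = sqrt(1.68e-8 / (pi * 6.7625e+09 * 4*pi*1e-7)) = 7.932702e-07 m
R_ac = 1.68e-8 / (7.932702e-07 * pi * 5.3117e-04) = 12.69 ohm/m

12.69 ohm/m


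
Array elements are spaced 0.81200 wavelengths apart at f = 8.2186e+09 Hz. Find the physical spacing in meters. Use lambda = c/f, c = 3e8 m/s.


lambda = c / f = 3.0000e+08 / 8.2186e+09 = 0.03650257 m
d = 0.81200 * 0.03650257 = 0.02964 m

0.02964 m


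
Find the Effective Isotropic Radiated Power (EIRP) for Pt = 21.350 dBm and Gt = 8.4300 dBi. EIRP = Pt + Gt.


EIRP = Pt + Gt = 21.350 + 8.4300 = 29.78 dBm

29.78 dBm


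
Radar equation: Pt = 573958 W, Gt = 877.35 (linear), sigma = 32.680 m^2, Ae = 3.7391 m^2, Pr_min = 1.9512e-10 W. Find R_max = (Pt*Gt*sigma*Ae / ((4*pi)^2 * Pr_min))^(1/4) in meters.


R^4 = 573958*877.35*32.680*3.7391 / ((4*pi)^2 * 1.9512e-10) = 1.997012e+18
R_max = 1.997012e+18^0.25 = 37592 m

37592 m


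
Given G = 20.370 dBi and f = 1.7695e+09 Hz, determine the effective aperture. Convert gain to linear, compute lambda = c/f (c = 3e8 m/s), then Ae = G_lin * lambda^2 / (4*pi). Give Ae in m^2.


lambda = c / f = 3.0000e+08 / 1.7695e+09 = 0.1695394 m
G_linear = 10^(20.370/10) = 108.8930
Ae = G_linear * lambda^2 / (4*pi) = 108.8930 * 0.1695394^2 / (4*pi) = 0.2491 m^2

0.2491 m^2


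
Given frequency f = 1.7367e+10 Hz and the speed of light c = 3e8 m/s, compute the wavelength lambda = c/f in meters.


lambda = c / f = 3.0000e+08 / 1.7367e+10 = 0.01727 m

0.01727 m


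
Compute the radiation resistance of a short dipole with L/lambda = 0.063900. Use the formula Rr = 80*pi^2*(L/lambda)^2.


Rr = 80 * pi^2 * (0.063900)^2 = 80 * 9.869604 * 4.083210e-03 = 3.224 ohm

3.224 ohm


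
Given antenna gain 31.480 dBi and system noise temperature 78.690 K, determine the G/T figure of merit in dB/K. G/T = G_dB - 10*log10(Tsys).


G/T = 31.480 - 10*log10(78.690) = 31.480 - 18.95920 = 12.52 dB/K

12.52 dB/K


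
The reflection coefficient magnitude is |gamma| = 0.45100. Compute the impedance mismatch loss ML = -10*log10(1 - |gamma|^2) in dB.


ML = -10 * log10(1 - 0.45100^2) = -10 * log10(0.796599) = 0.9876 dB

0.9876 dB


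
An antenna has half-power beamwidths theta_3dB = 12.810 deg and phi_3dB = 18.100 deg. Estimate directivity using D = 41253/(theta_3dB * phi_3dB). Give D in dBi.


D_linear = 41253 / (12.810 * 18.100) = 177.9213
D_dBi = 10 * log10(177.9213) = 22.50 dBi

22.50 dBi


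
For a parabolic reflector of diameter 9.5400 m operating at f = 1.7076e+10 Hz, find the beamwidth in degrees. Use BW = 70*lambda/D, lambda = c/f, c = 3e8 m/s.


lambda = c / f = 3.0000e+08 / 1.7076e+10 = 0.01756852 m
BW = 70 * 0.01756852 / 9.5400 = 0.1289 deg

0.1289 deg


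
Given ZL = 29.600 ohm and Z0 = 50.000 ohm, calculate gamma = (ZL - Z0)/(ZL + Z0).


gamma = (29.600 - 50.000) / (29.600 + 50.000) = -0.2563

-0.2563


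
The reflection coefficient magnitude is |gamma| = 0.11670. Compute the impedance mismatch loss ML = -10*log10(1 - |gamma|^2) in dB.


ML = -10 * log10(1 - 0.11670^2) = -10 * log10(0.98638111) = 0.05955 dB

0.05955 dB


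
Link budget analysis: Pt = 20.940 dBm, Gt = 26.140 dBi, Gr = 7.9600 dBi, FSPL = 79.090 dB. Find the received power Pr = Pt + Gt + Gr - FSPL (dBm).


Pr = 20.940 + 26.140 + 7.9600 - 79.090 = -24.05 dBm

-24.05 dBm


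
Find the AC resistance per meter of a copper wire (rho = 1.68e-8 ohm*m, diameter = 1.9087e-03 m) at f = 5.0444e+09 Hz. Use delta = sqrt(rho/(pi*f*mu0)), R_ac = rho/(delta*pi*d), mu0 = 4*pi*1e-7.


delta = sqrt(1.68e-8 / (pi * 5.0444e+09 * 4*pi*1e-7)) = 9.184807e-07 m
R_ac = 1.68e-8 / (9.184807e-07 * pi * 1.9087e-03) = 3.050 ohm/m

3.050 ohm/m


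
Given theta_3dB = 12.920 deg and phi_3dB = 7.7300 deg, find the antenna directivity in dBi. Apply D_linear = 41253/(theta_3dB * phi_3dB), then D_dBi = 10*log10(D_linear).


D_linear = 41253 / (12.920 * 7.7300) = 413.0604
D_dBi = 10 * log10(413.0604) = 26.16 dBi

26.16 dBi


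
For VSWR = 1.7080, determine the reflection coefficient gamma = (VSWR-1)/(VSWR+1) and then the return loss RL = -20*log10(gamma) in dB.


gamma = (1.7080 - 1) / (1.7080 + 1) = 0.2614476
RL = -20 * log10(0.2614476) = 11.65 dB

11.65 dB


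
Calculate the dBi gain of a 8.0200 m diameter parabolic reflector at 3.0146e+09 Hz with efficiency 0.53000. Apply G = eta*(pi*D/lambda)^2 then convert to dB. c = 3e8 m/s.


lambda = c / f = 3.0000e+08 / 3.0146e+09 = 0.09951569 m
G_linear = 0.53000 * (pi * 8.0200 / 0.09951569)^2 = 33973.57
G_dBi = 10 * log10(33973.57) = 45.31 dBi

45.31 dBi


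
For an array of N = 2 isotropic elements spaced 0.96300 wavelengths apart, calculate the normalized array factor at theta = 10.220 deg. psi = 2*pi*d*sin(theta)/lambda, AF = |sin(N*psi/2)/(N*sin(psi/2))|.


psi = 2*pi*0.96300*sin(10.220 deg) = 1.073567 rad
AF = |sin(2*1.073567/2) / (2*sin(1.073567/2))| = 0.8594

0.8594


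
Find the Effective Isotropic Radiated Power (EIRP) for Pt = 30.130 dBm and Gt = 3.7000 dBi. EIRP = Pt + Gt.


EIRP = Pt + Gt = 30.130 + 3.7000 = 33.83 dBm

33.83 dBm


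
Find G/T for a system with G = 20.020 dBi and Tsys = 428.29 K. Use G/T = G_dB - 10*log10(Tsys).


G/T = 20.020 - 10*log10(428.29) = 20.020 - 26.31738 = -6.297 dB/K

-6.297 dB/K


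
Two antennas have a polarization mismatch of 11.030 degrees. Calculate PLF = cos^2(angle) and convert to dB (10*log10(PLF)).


PLF_linear = cos^2(11.030 deg) = 0.9633955
PLF_dB = 10 * log10(0.9633955) = -0.1620 dB

-0.1620 dB


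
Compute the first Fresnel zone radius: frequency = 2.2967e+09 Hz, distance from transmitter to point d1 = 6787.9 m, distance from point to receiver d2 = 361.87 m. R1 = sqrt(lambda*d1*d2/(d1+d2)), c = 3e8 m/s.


lambda = c / f = 3.0000e+08 / 2.2967e+09 = 0.1306222 m
R1 = sqrt(0.1306222 * 6787.9 * 361.87 / (6787.9 + 361.87)) = 6.699 m

6.699 m


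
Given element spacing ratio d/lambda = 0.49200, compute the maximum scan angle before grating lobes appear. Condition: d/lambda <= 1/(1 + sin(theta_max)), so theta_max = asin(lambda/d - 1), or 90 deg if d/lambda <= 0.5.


lambda/d - 1 = 1/0.49200 - 1 = 1.032520 >= 1
d/lambda <= 0.5, so the array can scan to endfire without grating lobes: theta_max = 90 deg

90 deg


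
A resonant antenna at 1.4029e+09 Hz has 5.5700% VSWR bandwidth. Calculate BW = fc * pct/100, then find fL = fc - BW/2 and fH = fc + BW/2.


BW = 1.4029e+09 * 5.5700/100 = 7.814153e+07 Hz
fL = 1.4029e+09 - 7.814153e+07/2 = 1.364e+09 Hz
fH = 1.4029e+09 + 7.814153e+07/2 = 1.442e+09 Hz

BW=7.814e+07 Hz, fL=1.364e+09 Hz, fH=1.442e+09 Hz


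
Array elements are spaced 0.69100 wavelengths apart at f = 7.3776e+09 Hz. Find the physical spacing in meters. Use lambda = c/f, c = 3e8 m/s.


lambda = c / f = 3.0000e+08 / 7.3776e+09 = 0.04066363 m
d = 0.69100 * 0.04066363 = 0.02810 m

0.02810 m


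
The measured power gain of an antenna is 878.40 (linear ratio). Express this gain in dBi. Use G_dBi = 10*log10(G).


G_dBi = 10 * log10(878.40) = 29.44 dBi

29.44 dBi


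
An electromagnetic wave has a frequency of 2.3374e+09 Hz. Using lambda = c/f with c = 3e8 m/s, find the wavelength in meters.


lambda = c / f = 3.0000e+08 / 2.3374e+09 = 0.1283 m

0.1283 m


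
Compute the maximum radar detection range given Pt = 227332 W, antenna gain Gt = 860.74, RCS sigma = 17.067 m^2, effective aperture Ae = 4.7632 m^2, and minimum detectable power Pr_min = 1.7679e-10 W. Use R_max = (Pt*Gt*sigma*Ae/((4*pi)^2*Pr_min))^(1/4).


R^4 = 227332*860.74*17.067*4.7632 / ((4*pi)^2 * 1.7679e-10) = 5.697852e+17
R_max = 5.697852e+17^0.25 = 27474 m

27474 m


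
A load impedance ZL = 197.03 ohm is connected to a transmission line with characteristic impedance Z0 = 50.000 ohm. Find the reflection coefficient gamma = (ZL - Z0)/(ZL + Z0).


gamma = (197.03 - 50.000) / (197.03 + 50.000) = 0.5952

0.5952


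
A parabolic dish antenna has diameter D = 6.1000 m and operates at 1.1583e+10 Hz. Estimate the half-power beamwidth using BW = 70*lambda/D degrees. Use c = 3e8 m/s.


lambda = c / f = 3.0000e+08 / 1.1583e+10 = 0.02590003 m
BW = 70 * 0.02590003 / 6.1000 = 0.2972 deg

0.2972 deg


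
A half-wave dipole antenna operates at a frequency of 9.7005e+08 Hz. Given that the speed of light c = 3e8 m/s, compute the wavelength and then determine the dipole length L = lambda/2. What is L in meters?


lambda = c / f = 3.0000e+08 / 9.7005e+08 = 0.3092624 m
L = lambda / 2 = 0.3092624 / 2 = 0.1546 m

0.1546 m


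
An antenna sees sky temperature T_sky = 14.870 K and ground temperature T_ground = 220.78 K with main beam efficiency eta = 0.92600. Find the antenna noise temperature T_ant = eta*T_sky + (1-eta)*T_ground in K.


T_ant = 0.92600 * 14.870 + (1 - 0.92600) * 220.78 = 30.11 K

30.11 K


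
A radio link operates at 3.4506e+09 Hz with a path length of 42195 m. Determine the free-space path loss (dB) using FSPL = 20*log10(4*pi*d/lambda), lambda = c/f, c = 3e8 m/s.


lambda = c / f = 3.0000e+08 / 3.4506e+09 = 0.08694140 m
FSPL = 20 * log10(4*pi*42195/0.08694140) = 135.7 dB

135.7 dB


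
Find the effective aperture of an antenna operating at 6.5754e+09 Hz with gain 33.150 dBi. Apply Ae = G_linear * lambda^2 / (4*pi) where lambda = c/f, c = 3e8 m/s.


lambda = c / f = 3.0000e+08 / 6.5754e+09 = 0.04562460 m
G_linear = 10^(33.150/10) = 2065.380
Ae = G_linear * lambda^2 / (4*pi) = 2065.380 * 0.04562460^2 / (4*pi) = 0.3421 m^2

0.3421 m^2


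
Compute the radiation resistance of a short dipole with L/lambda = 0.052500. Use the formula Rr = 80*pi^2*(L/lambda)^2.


Rr = 80 * pi^2 * (0.052500)^2 = 80 * 9.869604 * 2.756250e-03 = 2.176 ohm

2.176 ohm


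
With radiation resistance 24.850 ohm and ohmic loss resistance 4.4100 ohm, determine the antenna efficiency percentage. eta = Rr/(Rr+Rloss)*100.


eta = 24.850 / (24.850 + 4.4100) * 100 = 84.93%

84.93%


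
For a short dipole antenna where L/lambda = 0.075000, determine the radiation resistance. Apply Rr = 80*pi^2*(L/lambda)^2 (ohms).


Rr = 80 * pi^2 * (0.075000)^2 = 80 * 9.869604 * 5.625000e-03 = 4.441 ohm

4.441 ohm


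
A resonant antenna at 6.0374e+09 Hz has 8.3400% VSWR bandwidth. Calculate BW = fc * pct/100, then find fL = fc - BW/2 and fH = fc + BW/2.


BW = 6.0374e+09 * 8.3400/100 = 5.035192e+08 Hz
fL = 6.0374e+09 - 5.035192e+08/2 = 5.786e+09 Hz
fH = 6.0374e+09 + 5.035192e+08/2 = 6.289e+09 Hz

BW=5.035e+08 Hz, fL=5.786e+09 Hz, fH=6.289e+09 Hz


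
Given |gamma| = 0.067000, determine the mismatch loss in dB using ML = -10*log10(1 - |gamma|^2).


ML = -10 * log10(1 - 0.067000^2) = -10 * log10(0.995511) = 0.01954 dB

0.01954 dB


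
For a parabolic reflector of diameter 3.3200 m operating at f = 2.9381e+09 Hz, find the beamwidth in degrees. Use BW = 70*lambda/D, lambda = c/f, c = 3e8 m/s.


lambda = c / f = 3.0000e+08 / 2.9381e+09 = 0.1021068 m
BW = 70 * 0.1021068 / 3.3200 = 2.153 deg

2.153 deg


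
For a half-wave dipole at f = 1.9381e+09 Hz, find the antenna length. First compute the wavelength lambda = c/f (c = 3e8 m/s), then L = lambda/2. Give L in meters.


lambda = c / f = 3.0000e+08 / 1.9381e+09 = 0.1547908 m
L = lambda / 2 = 0.1547908 / 2 = 0.07740 m

0.07740 m


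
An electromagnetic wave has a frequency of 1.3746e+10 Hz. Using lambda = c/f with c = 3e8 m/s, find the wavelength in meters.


lambda = c / f = 3.0000e+08 / 1.3746e+10 = 0.02182 m

0.02182 m


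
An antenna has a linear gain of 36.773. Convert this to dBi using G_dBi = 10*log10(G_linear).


G_dBi = 10 * log10(36.773) = 15.66 dBi

15.66 dBi


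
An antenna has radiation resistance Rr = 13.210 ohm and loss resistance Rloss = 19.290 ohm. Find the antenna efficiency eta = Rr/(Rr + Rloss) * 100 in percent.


eta = 13.210 / (13.210 + 19.290) * 100 = 40.65%

40.65%


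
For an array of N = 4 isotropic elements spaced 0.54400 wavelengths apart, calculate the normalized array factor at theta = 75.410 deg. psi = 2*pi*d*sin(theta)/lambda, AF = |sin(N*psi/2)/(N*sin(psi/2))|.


psi = 2*pi*0.54400*sin(75.410 deg) = 3.307831 rad
AF = |sin(4*3.307831/2) / (4*sin(3.307831/2))| = 0.08188

0.08188


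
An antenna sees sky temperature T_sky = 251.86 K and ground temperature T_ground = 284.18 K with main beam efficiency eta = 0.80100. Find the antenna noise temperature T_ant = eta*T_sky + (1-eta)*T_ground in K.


T_ant = 0.80100 * 251.86 + (1 - 0.80100) * 284.18 = 258.3 K

258.3 K


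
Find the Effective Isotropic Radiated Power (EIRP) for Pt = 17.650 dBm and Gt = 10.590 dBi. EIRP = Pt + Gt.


EIRP = Pt + Gt = 17.650 + 10.590 = 28.24 dBm

28.24 dBm


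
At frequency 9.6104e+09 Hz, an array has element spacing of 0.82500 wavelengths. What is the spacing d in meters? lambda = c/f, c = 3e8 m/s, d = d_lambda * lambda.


lambda = c / f = 3.0000e+08 / 9.6104e+09 = 0.03121618 m
d = 0.82500 * 0.03121618 = 0.02575 m

0.02575 m


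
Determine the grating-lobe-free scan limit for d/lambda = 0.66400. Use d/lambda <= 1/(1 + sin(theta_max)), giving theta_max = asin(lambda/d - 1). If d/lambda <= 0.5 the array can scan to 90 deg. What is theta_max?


lambda/d - 1 = 1/0.66400 - 1 = 0.5060241
theta_max = asin(0.5060241) = 30.40 deg

30.40 deg


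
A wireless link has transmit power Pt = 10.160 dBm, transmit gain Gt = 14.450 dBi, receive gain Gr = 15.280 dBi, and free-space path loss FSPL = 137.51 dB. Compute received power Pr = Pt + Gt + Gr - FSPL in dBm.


Pr = 10.160 + 14.450 + 15.280 - 137.51 = -97.62 dBm

-97.62 dBm


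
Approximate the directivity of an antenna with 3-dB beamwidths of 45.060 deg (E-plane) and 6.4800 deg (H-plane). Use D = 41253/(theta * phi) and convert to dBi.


D_linear = 41253 / (45.060 * 6.4800) = 141.2828
D_dBi = 10 * log10(141.2828) = 21.50 dBi

21.50 dBi


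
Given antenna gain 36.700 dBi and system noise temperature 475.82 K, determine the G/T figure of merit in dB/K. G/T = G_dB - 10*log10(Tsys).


G/T = 36.700 - 10*log10(475.82) = 36.700 - 26.77443 = 9.926 dB/K

9.926 dB/K


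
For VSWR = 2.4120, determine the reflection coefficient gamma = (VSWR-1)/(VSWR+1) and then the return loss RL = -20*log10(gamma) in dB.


gamma = (2.4120 - 1) / (2.4120 + 1) = 0.4138335
RL = -20 * log10(0.4138335) = 7.663 dB

7.663 dB


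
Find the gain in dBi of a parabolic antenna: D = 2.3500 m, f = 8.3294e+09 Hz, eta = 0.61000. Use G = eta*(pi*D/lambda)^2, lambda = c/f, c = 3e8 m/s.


lambda = c / f = 3.0000e+08 / 8.3294e+09 = 0.03601700 m
G_linear = 0.61000 * (pi * 2.3500 / 0.03601700)^2 = 25630.10
G_dBi = 10 * log10(25630.10) = 44.09 dBi

44.09 dBi


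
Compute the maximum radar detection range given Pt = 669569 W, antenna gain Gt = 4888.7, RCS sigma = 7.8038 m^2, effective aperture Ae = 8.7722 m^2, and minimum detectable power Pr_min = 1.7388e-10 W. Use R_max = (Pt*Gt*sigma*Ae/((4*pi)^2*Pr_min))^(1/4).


R^4 = 669569*4888.7*7.8038*8.7722 / ((4*pi)^2 * 1.7388e-10) = 8.160824e+18
R_max = 8.160824e+18^0.25 = 53448 m

53448 m


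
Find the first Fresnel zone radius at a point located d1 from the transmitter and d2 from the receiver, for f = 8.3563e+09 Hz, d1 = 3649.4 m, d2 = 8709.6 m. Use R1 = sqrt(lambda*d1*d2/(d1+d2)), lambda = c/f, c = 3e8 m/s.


lambda = c / f = 3.0000e+08 / 8.3563e+09 = 0.03590106 m
R1 = sqrt(0.03590106 * 3649.4 * 8709.6 / (3649.4 + 8709.6)) = 9.609 m

9.609 m


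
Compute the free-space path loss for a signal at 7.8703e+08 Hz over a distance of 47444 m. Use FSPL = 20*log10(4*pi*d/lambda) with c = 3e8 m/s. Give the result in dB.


lambda = c / f = 3.0000e+08 / 7.8703e+08 = 0.3811799 m
FSPL = 20 * log10(4*pi*47444/0.3811799) = 123.9 dB

123.9 dB


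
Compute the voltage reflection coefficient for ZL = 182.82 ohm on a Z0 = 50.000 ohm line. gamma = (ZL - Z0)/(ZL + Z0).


gamma = (182.82 - 50.000) / (182.82 + 50.000) = 0.5705

0.5705


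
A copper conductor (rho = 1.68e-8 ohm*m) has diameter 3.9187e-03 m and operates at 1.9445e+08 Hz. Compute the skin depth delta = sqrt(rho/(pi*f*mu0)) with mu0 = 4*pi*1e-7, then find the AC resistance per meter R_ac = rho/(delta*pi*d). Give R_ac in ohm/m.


delta = sqrt(1.68e-8 / (pi * 1.9445e+08 * 4*pi*1e-7)) = 4.678114e-06 m
R_ac = 1.68e-8 / (4.678114e-06 * pi * 3.9187e-03) = 0.2917 ohm/m

0.2917 ohm/m


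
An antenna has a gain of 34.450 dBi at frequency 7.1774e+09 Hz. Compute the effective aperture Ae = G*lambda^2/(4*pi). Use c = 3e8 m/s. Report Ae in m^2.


lambda = c / f = 3.0000e+08 / 7.1774e+09 = 0.04179787 m
G_linear = 10^(34.450/10) = 2786.121
Ae = G_linear * lambda^2 / (4*pi) = 2786.121 * 0.04179787^2 / (4*pi) = 0.3873 m^2

0.3873 m^2


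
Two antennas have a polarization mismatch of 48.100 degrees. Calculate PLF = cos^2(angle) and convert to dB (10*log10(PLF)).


PLF_linear = cos^2(48.100 deg) = 0.4460003
PLF_dB = 10 * log10(0.4460003) = -3.507 dB

-3.507 dB


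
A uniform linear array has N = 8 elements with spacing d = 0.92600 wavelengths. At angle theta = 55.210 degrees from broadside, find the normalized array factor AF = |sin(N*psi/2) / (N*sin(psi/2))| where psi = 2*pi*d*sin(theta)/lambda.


psi = 2*pi*0.92600*sin(55.210 deg) = 4.778214 rad
AF = |sin(8*4.778214/2) / (8*sin(4.778214/2))| = 0.04760

0.04760


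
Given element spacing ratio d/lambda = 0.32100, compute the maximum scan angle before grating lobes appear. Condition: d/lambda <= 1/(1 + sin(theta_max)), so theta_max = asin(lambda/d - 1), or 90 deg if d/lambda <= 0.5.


lambda/d - 1 = 1/0.32100 - 1 = 2.115265 >= 1
d/lambda <= 0.5, so the array can scan to endfire without grating lobes: theta_max = 90 deg

90 deg


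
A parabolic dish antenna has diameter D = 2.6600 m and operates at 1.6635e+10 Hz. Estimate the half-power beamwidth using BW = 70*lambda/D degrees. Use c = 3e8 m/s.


lambda = c / f = 3.0000e+08 / 1.6635e+10 = 0.01803427 m
BW = 70 * 0.01803427 / 2.6600 = 0.4746 deg

0.4746 deg


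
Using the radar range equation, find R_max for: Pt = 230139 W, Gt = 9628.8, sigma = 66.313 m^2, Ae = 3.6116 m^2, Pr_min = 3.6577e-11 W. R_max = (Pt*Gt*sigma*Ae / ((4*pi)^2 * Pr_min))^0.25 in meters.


R^4 = 230139*9628.8*66.313*3.6116 / ((4*pi)^2 * 3.6577e-11) = 9.188252e+19
R_max = 9.188252e+19^0.25 = 97906 m

97906 m
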